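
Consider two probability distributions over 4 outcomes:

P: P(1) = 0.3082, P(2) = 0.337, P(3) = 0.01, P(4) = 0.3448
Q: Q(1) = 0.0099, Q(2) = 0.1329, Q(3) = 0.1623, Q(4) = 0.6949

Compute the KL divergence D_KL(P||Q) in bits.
1.5923 bits

D_KL(P||Q) = Σ P(x) log₂(P(x)/Q(x))

Computing term by term:
  P(1)·log₂(P(1)/Q(1)) = 0.3082·log₂(0.3082/0.0099) = 1.52876
  P(2)·log₂(P(2)/Q(2)) = 0.337·log₂(0.337/0.1329) = 0.45239
  P(3)·log₂(P(3)/Q(3)) = 0.01·log₂(0.01/0.1623) = -0.04021
  P(4)·log₂(P(4)/Q(4)) = 0.3448·log₂(0.3448/0.6949) = -0.34861

D_KL(P||Q) = 1.52876 + 0.45239 - 0.04021 - 0.34861 = 1.59233 ≈ 1.5923 bits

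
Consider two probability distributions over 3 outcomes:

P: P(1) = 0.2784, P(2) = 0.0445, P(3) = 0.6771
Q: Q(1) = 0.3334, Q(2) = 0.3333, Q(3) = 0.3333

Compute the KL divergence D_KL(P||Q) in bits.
0.4907 bits

D_KL(P||Q) = Σ P(x) log₂(P(x)/Q(x))

Computing term by term:
  P(1)·log₂(P(1)/Q(1)) = 0.2784·log₂(0.2784/0.3334) = -0.07241
  P(2)·log₂(P(2)/Q(2)) = 0.0445·log₂(0.0445/0.3333) = -0.12927
  P(3)·log₂(P(3)/Q(3)) = 0.6771·log₂(0.6771/0.3333) = 0.69237

D_KL(P||Q) = -0.07241 - 0.12927 + 0.69237 = 0.49069 ≈ 0.4907 bits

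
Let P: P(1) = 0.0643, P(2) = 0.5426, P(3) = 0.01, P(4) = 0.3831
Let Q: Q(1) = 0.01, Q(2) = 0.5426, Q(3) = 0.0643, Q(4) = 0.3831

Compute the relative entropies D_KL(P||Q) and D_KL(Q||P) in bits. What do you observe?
D_KL(P||Q) = 0.1458 bits, D_KL(Q||P) = 0.1458 bits. The two directions give the same value here, because Q is a self-inverse relabeling of P; in general KL divergence is asymmetric.

D_KL(P||Q) = Σ P(x) log₂(P(x)/Q(x))

Computing term by term:
  P(1)·log₂(P(1)/Q(1)) = 0.0643·log₂(0.0643/0.01) = 0.17263
  P(2)·log₂(P(2)/Q(2)) = 0.5426·log₂(0.5426/0.5426) = 0.00000
  P(3)·log₂(P(3)/Q(3)) = 0.01·log₂(0.01/0.0643) = -0.02685
  P(4)·log₂(P(4)/Q(4)) = 0.3831·log₂(0.3831/0.3831) = 0.00000

D_KL(P||Q) = 0.17263 + 0.00000 - 0.02685 + 0.00000 = 0.14578 ≈ 0.1458 bits

D_KL(Q||P) = Σ Q(x) log₂(Q(x)/P(x))

Computing term by term:
  Q(1)·log₂(Q(1)/P(1)) = 0.01·log₂(0.01/0.0643) = -0.02685
  Q(2)·log₂(Q(2)/P(2)) = 0.5426·log₂(0.5426/0.5426) = 0.00000
  Q(3)·log₂(Q(3)/P(3)) = 0.0643·log₂(0.0643/0.01) = 0.17263
  Q(4)·log₂(Q(4)/P(4)) = 0.3831·log₂(0.3831/0.3831) = 0.00000

D_KL(Q||P) = -0.02685 + 0.00000 + 0.17263 + 0.00000 = 0.14578 ≈ 0.1458 bits

These ARE equal here. Q is P with outcomes relabeled (Q(1) = P(3), Q(3) = P(1)) by a relabeling that is its own inverse, so the two sums contain exactly the same terms in a different order. This is a special case — KL divergence is not symmetric in general: D_KL(P||Q) ≠ D_KL(Q||P) for most P, Q.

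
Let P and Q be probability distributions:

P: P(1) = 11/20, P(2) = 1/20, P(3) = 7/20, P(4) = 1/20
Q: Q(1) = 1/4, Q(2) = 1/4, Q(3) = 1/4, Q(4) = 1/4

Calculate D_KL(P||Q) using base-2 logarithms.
0.5633 bits

D_KL(P||Q) = Σ P(x) log₂(P(x)/Q(x))

Computing term by term:
  P(1)·log₂(P(1)/Q(1)) = (11/20)·log₂((11/20)/(1/4)) = 0.62563
  P(2)·log₂(P(2)/Q(2)) = (1/20)·log₂((1/20)/(1/4)) = -0.11610
  P(3)·log₂(P(3)/Q(3)) = (7/20)·log₂((7/20)/(1/4)) = 0.16990
  P(4)·log₂(P(4)/Q(4)) = (1/20)·log₂((1/20)/(1/4)) = -0.11610

D_KL(P||Q) = 0.62563 - 0.11610 + 0.16990 - 0.11610 = 0.56333 ≈ 0.5633 bits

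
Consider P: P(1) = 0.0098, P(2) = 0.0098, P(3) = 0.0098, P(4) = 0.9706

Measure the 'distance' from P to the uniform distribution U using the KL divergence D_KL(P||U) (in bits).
1.7620 bits

U(i) = 1/4 for all i

D_KL(P||U) = Σ P(x) log₂(P(x) / (1/4))
           = Σ P(x) log₂(P(x)) + log₂(4)
           = log₂(4) - H(P)

H(P) = -Σ P(x) log₂(P(x)):
  -P(1)·log₂(P(1)) = -(0.0098)·log₂(0.0098) = 0.06540
  -P(2)·log₂(P(2)) = -(0.0098)·log₂(0.0098) = 0.06540
  -P(3)·log₂(P(3)) = -(0.0098)·log₂(0.0098) = 0.06540
  -P(4)·log₂(P(4)) = -(0.9706)·log₂(0.9706) = 0.04179
H(P) = 0.06540 + 0.06540 + 0.06540 + 0.04179 = 0.23799 bits

log₂(4) = 2.00000 bits

D_KL(P||U) = 2.00000 - 0.23799 = 1.76201 ≈ 1.7620 bits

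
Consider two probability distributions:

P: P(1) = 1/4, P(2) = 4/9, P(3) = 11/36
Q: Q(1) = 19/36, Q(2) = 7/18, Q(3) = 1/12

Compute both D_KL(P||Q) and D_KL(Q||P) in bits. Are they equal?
D_KL(P||Q) = 0.3889 bits, D_KL(Q||P) = 0.3378 bits. No, they are not equal.

D_KL(P||Q) = Σ P(x) log₂(P(x)/Q(x))

Computing term by term:
  P(1)·log₂(P(1)/Q(1)) = (1/4)·log₂((1/4)/(19/36)) = -0.26950
  P(2)·log₂(P(2)/Q(2)) = (4/9)·log₂((4/9)/(7/18)) = 0.08562
  P(3)·log₂(P(3)/Q(3)) = (11/36)·log₂((11/36)/(1/12)) = 0.57275

D_KL(P||Q) = -0.26950 + 0.08562 + 0.57275 = 0.38887 ≈ 0.3889 bits

D_KL(Q||P) = Σ Q(x) log₂(Q(x)/P(x))

Computing term by term:
  Q(1)·log₂(Q(1)/P(1)) = (19/36)·log₂((19/36)/(1/4)) = 0.56895
  Q(2)·log₂(Q(2)/P(2)) = (7/18)·log₂((7/18)/(4/9)) = -0.07492
  Q(3)·log₂(Q(3)/P(3)) = (1/12)·log₂((1/12)/(11/36)) = -0.15621

D_KL(Q||P) = 0.56895 - 0.07492 - 0.15621 = 0.33782 ≈ 0.3378 bits

These are NOT equal (difference: 0.0511 bits). KL divergence is asymmetric: D_KL(P||Q) ≠ D_KL(Q||P) in general.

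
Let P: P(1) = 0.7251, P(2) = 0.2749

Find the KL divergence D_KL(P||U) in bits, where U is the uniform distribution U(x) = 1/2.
0.1516 bits

U(i) = 1/2 for all i

D_KL(P||U) = Σ P(x) log₂(P(x) / (1/2))
           = Σ P(x) log₂(P(x)) + log₂(2)
           = log₂(2) - H(P)

H(P) = -Σ P(x) log₂(P(x)):
  -P(1)·log₂(P(1)) = -(0.7251)·log₂(0.7251) = 0.33626
  -P(2)·log₂(P(2)) = -(0.2749)·log₂(0.2749) = 0.51214
H(P) = 0.33626 + 0.51214 = 0.84840 bits

log₂(2) = 1.00000 bits

D_KL(P||U) = 1.00000 - 0.84840 = 0.15160 ≈ 0.1516 bits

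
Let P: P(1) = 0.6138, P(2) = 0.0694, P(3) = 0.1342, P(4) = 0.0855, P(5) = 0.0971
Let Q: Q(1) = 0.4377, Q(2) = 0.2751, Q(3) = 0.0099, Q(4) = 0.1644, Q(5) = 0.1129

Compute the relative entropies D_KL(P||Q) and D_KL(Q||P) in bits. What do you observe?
D_KL(P||Q) = 0.5645 bits, D_KL(Q||P) = 0.4755 bits. The two directions give different values (D_KL(P||Q) exceeds D_KL(Q||P) by 0.0890 bits): KL divergence is asymmetric.

D_KL(P||Q) = Σ P(x) log₂(P(x)/Q(x))

Computing term by term:
  P(1)·log₂(P(1)/Q(1)) = 0.6138·log₂(0.6138/0.4377) = 0.29943
  P(2)·log₂(P(2)/Q(2)) = 0.0694·log₂(0.0694/0.2751) = -0.13789
  P(3)·log₂(P(3)/Q(3)) = 0.1342·log₂(0.1342/0.0099) = 0.50470
  P(4)·log₂(P(4)/Q(4)) = 0.0855·log₂(0.0855/0.1644) = -0.08064
  P(5)·log₂(P(5)/Q(5)) = 0.0971·log₂(0.0971/0.1129) = -0.02112

D_KL(P||Q) = 0.29943 - 0.13789 + 0.50470 - 0.08064 - 0.02112 = 0.56448 ≈ 0.5645 bits

D_KL(Q||P) = Σ Q(x) log₂(Q(x)/P(x))

Computing term by term:
  Q(1)·log₂(Q(1)/P(1)) = 0.4377·log₂(0.4377/0.6138) = -0.21352
  Q(2)·log₂(Q(2)/P(2)) = 0.2751·log₂(0.2751/0.0694) = 0.54661
  Q(3)·log₂(Q(3)/P(3)) = 0.0099·log₂(0.0099/0.1342) = -0.03723
  Q(4)·log₂(Q(4)/P(4)) = 0.1644·log₂(0.1644/0.0855) = 0.15506
  Q(5)·log₂(Q(5)/P(5)) = 0.1129·log₂(0.1129/0.0971) = 0.02456

D_KL(Q||P) = -0.21352 + 0.54661 - 0.03723 + 0.15506 + 0.02456 = 0.47548 ≈ 0.4755 bits

These are NOT equal (difference: 0.0890 bits). KL divergence is asymmetric: D_KL(P||Q) ≠ D_KL(Q||P) in general.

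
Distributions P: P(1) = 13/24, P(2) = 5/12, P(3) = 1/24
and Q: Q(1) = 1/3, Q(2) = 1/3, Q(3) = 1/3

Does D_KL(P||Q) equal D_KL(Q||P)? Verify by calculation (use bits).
D_KL(P||Q) = 0.3885 bits, D_KL(Q||P) = 0.6592 bits. No — D_KL(P||Q) ≠ D_KL(Q||P) for this pair.

D_KL(P||Q) = Σ P(x) log₂(P(x)/Q(x))

Computing term by term:
  P(1)·log₂(P(1)/Q(1)) = (13/24)·log₂((13/24)/(1/3)) = 0.37940
  P(2)·log₂(P(2)/Q(2)) = (5/12)·log₂((5/12)/(1/3)) = 0.13414
  P(3)·log₂(P(3)/Q(3)) = (1/24)·log₂((1/24)/(1/3)) = -0.12500

D_KL(P||Q) = 0.37940 + 0.13414 - 0.12500 = 0.38854 ≈ 0.3885 bits

D_KL(Q||P) = Σ Q(x) log₂(Q(x)/P(x))

Computing term by term:
  Q(1)·log₂(Q(1)/P(1)) = (1/3)·log₂((1/3)/(13/24)) = -0.23348
  Q(2)·log₂(Q(2)/P(2)) = (1/3)·log₂((1/3)/(5/12)) = -0.10731
  Q(3)·log₂(Q(3)/P(3)) = (1/3)·log₂((1/3)/(1/24)) = 1.00000

D_KL(Q||P) = -0.23348 - 0.10731 + 1.00000 = 0.65921 ≈ 0.6592 bits

These are NOT equal (difference: 0.2707 bits). KL divergence is asymmetric: D_KL(P||Q) ≠ D_KL(Q||P) in general.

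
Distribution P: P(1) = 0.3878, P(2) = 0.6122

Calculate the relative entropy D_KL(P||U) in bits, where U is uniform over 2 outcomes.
0.0366 bits

U(i) = 1/2 for all i

D_KL(P||U) = Σ P(x) log₂(P(x) / (1/2))
           = Σ P(x) log₂(P(x)) + log₂(2)
           = log₂(2) - H(P)

H(P) = -Σ P(x) log₂(P(x)):
  -P(1)·log₂(P(1)) = -(0.3878)·log₂(0.3878) = 0.52997
  -P(2)·log₂(P(2)) = -(0.6122)·log₂(0.6122) = 0.43339
H(P) = 0.52997 + 0.43339 = 0.96336 bits

log₂(2) = 1.00000 bits

D_KL(P||U) = 1.00000 - 0.96336 = 0.03664 ≈ 0.0366 bits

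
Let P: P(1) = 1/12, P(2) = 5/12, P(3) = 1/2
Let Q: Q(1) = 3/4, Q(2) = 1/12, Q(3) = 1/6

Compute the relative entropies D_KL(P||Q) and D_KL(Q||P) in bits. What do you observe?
D_KL(P||Q) = 1.4958 bits, D_KL(Q||P) = 1.9198 bits. The two directions give different values (D_KL(Q||P) exceeds D_KL(P||Q) by 0.4240 bits): KL divergence is asymmetric.

D_KL(P||Q) = Σ P(x) log₂(P(x)/Q(x))

Computing term by term:
  P(1)·log₂(P(1)/Q(1)) = (1/12)·log₂((1/12)/(3/4)) = -0.26416
  P(2)·log₂(P(2)/Q(2)) = (5/12)·log₂((5/12)/(1/12)) = 0.96747
  P(3)·log₂(P(3)/Q(3)) = (1/2)·log₂((1/2)/(1/6)) = 0.79248

D_KL(P||Q) = -0.26416 + 0.96747 + 0.79248 = 1.49579 ≈ 1.4958 bits

D_KL(Q||P) = Σ Q(x) log₂(Q(x)/P(x))

Computing term by term:
  Q(1)·log₂(Q(1)/P(1)) = (3/4)·log₂((3/4)/(1/12)) = 2.37744
  Q(2)·log₂(Q(2)/P(2)) = (1/12)·log₂((1/12)/(5/12)) = -0.19349
  Q(3)·log₂(Q(3)/P(3)) = (1/6)·log₂((1/6)/(1/2)) = -0.26416

D_KL(Q||P) = 2.37744 - 0.19349 - 0.26416 = 1.91979 ≈ 1.9198 bits

These are NOT equal (difference: 0.4240 bits). KL divergence is asymmetric: D_KL(P||Q) ≠ D_KL(Q||P) in general.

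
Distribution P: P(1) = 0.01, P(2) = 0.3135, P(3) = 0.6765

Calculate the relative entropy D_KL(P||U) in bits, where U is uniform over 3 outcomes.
0.6125 bits

U(i) = 1/3 for all i

D_KL(P||U) = Σ P(x) log₂(P(x) / (1/3))
           = Σ P(x) log₂(P(x)) + log₂(3)
           = log₂(3) - H(P)

H(P) = -Σ P(x) log₂(P(x)):
  -P(1)·log₂(P(1)) = -(0.01)·log₂(0.01) = 0.06644
  -P(2)·log₂(P(2)) = -(0.3135)·log₂(0.3135) = 0.52463
  -P(3)·log₂(P(3)) = -(0.6765)·log₂(0.6765) = 0.38144
H(P) = 0.06644 + 0.52463 + 0.38144 = 0.97251 bits

log₂(3) = 1.58496 bits

D_KL(P||U) = 1.58496 - 0.97251 = 0.61245 ≈ 0.6125 bits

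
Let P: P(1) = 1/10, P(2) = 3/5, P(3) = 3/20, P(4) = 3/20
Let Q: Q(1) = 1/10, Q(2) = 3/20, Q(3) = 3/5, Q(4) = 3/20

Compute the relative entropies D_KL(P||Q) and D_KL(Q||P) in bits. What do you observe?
D_KL(P||Q) = 0.9000 bits, D_KL(Q||P) = 0.9000 bits. The two directions give the same value here, because Q is a self-inverse relabeling of P; in general KL divergence is asymmetric.

D_KL(P||Q) = Σ P(x) log₂(P(x)/Q(x))

Computing term by term:
  P(1)·log₂(P(1)/Q(1)) = (1/10)·log₂((1/10)/(1/10)) = 0.00000
  P(2)·log₂(P(2)/Q(2)) = (3/5)·log₂((3/5)/(3/20)) = 1.20000
  P(3)·log₂(P(3)/Q(3)) = (3/20)·log₂((3/20)/(3/5)) = -0.30000
  P(4)·log₂(P(4)/Q(4)) = (3/20)·log₂((3/20)/(3/20)) = 0.00000

D_KL(P||Q) = 0.00000 + 1.20000 - 0.30000 + 0.00000 = 0.90000 ≈ 0.9000 bits

D_KL(Q||P) = Σ Q(x) log₂(Q(x)/P(x))

Computing term by term:
  Q(1)·log₂(Q(1)/P(1)) = (1/10)·log₂((1/10)/(1/10)) = 0.00000
  Q(2)·log₂(Q(2)/P(2)) = (3/20)·log₂((3/20)/(3/5)) = -0.30000
  Q(3)·log₂(Q(3)/P(3)) = (3/5)·log₂((3/5)/(3/20)) = 1.20000
  Q(4)·log₂(Q(4)/P(4)) = (3/20)·log₂((3/20)/(3/20)) = 0.00000

D_KL(Q||P) = 0.00000 - 0.30000 + 1.20000 + 0.00000 = 0.90000 ≈ 0.9000 bits

These ARE equal here. Q is P with outcomes relabeled (Q(2) = P(3), Q(3) = P(2)) by a relabeling that is its own inverse, so the two sums contain exactly the same terms in a different order. This is a special case — KL divergence is not symmetric in general: D_KL(P||Q) ≠ D_KL(Q||P) for most P, Q.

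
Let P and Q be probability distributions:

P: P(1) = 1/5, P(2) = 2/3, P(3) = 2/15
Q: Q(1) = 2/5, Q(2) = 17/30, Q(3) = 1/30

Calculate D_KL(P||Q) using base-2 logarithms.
0.2230 bits

D_KL(P||Q) = Σ P(x) log₂(P(x)/Q(x))

Computing term by term:
  P(1)·log₂(P(1)/Q(1)) = (1/5)·log₂((1/5)/(2/5)) = -0.20000
  P(2)·log₂(P(2)/Q(2)) = (2/3)·log₂((2/3)/(17/30)) = 0.15631
  P(3)·log₂(P(3)/Q(3)) = (2/15)·log₂((2/15)/(1/30)) = 0.26667

D_KL(P||Q) = -0.20000 + 0.15631 + 0.26667 = 0.22298 ≈ 0.2230 bits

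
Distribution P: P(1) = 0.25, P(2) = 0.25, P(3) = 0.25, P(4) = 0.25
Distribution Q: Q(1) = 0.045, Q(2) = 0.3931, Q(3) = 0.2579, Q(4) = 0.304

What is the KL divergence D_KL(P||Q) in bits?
0.3735 bits

D_KL(P||Q) = Σ P(x) log₂(P(x)/Q(x))

Computing term by term:
  P(1)·log₂(P(1)/Q(1)) = 0.25·log₂(0.25/0.045) = 0.61848
  P(2)·log₂(P(2)/Q(2)) = 0.25·log₂(0.25/0.3931) = -0.16324
  P(3)·log₂(P(3)/Q(3)) = 0.25·log₂(0.25/0.2579) = -0.01122
  P(4)·log₂(P(4)/Q(4)) = 0.25·log₂(0.25/0.304) = -0.07054

D_KL(P||Q) = 0.61848 - 0.16324 - 0.01122 - 0.07054 = 0.37348 ≈ 0.3735 bits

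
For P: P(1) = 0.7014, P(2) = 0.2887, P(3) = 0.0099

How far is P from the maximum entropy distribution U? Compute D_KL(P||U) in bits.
0.6427 bits

U(i) = 1/3 for all i

D_KL(P||U) = Σ P(x) log₂(P(x) / (1/3))
           = Σ P(x) log₂(P(x)) + log₂(3)
           = log₂(3) - H(P)

H(P) = -Σ P(x) log₂(P(x)):
  -P(1)·log₂(P(1)) = -(0.7014)·log₂(0.7014) = 0.35890
  -P(2)·log₂(P(2)) = -(0.2887)·log₂(0.2887) = 0.51745
  -P(3)·log₂(P(3)) = -(0.0099)·log₂(0.0099) = 0.06592
H(P) = 0.35890 + 0.51745 + 0.06592 = 0.94227 bits

log₂(3) = 1.58496 bits

D_KL(P||U) = 1.58496 - 0.94227 = 0.64269 ≈ 0.6427 bits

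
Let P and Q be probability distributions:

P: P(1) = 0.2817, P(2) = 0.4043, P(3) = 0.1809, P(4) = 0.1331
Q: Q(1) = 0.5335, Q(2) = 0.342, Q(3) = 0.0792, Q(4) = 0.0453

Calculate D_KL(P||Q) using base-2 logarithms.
0.2606 bits

D_KL(P||Q) = Σ P(x) log₂(P(x)/Q(x))

Computing term by term:
  P(1)·log₂(P(1)/Q(1)) = 0.2817·log₂(0.2817/0.5335) = -0.25954
  P(2)·log₂(P(2)/Q(2)) = 0.4043·log₂(0.4043/0.342) = 0.09761
  P(3)·log₂(P(3)/Q(3)) = 0.1809·log₂(0.1809/0.0792) = 0.21556
  P(4)·log₂(P(4)/Q(4)) = 0.1331·log₂(0.1331/0.0453) = 0.20696

D_KL(P||Q) = -0.25954 + 0.09761 + 0.21556 + 0.20696 = 0.26059 ≈ 0.2606 bits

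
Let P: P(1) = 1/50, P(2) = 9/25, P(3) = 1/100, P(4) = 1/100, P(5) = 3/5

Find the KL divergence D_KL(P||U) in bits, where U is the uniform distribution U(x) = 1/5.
1.1034 bits

U(i) = 1/5 for all i

D_KL(P||U) = Σ P(x) log₂(P(x) / (1/5))
           = Σ P(x) log₂(P(x)) + log₂(5)
           = log₂(5) - H(P)

H(P) = -Σ P(x) log₂(P(x)):
  -P(1)·log₂(P(1)) = -(1/50)·log₂(1/50) = 0.11288
  -P(2)·log₂(P(2)) = -(9/25)·log₂(9/25) = 0.53062
  -P(3)·log₂(P(3)) = -(1/100)·log₂(1/100) = 0.06644
  -P(4)·log₂(P(4)) = -(1/100)·log₂(1/100) = 0.06644
  -P(5)·log₂(P(5)) = -(3/5)·log₂(3/5) = 0.44218
H(P) = 0.11288 + 0.53062 + 0.06644 + 0.06644 + 0.44218 = 1.21856 bits

log₂(5) = 2.32193 bits

D_KL(P||U) = 2.32193 - 1.21856 = 1.10337 ≈ 1.1034 bits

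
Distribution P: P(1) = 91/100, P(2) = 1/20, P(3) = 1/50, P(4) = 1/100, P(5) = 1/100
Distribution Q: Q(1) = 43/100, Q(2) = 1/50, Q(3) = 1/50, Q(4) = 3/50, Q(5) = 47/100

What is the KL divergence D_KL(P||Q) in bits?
0.9689 bits

D_KL(P||Q) = Σ P(x) log₂(P(x)/Q(x))

Computing term by term:
  P(1)·log₂(P(1)/Q(1)) = (91/100)·log₂((91/100)/(43/100)) = 0.98419
  P(2)·log₂(P(2)/Q(2)) = (1/20)·log₂((1/20)/(1/50)) = 0.06610
  P(3)·log₂(P(3)/Q(3)) = (1/50)·log₂((1/50)/(1/50)) = 0.00000
  P(4)·log₂(P(4)/Q(4)) = (1/100)·log₂((1/100)/(3/50)) = -0.02585
  P(5)·log₂(P(5)/Q(5)) = (1/100)·log₂((1/100)/(47/100)) = -0.05555

D_KL(P||Q) = 0.98419 + 0.06610 + 0.00000 - 0.02585 - 0.05555 = 0.96889 ≈ 0.9689 bits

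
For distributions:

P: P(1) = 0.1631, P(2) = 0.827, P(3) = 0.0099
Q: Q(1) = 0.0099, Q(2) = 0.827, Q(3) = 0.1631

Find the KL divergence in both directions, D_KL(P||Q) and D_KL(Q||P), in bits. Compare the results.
D_KL(P||Q) = 0.6193 bits, D_KL(Q||P) = 0.6193 bits. The two directions give exactly the same value for this pair.

D_KL(P||Q) = Σ P(x) log₂(P(x)/Q(x))

Computing term by term:
  P(1)·log₂(P(1)/Q(1)) = 0.1631·log₂(0.1631/0.0099) = 0.65928
  P(2)·log₂(P(2)/Q(2)) = 0.827·log₂(0.827/0.827) = 0.00000
  P(3)·log₂(P(3)/Q(3)) = 0.0099·log₂(0.0099/0.1631) = -0.04002

D_KL(P||Q) = 0.65928 + 0.00000 - 0.04002 = 0.61926 ≈ 0.6193 bits

D_KL(Q||P) = Σ Q(x) log₂(Q(x)/P(x))

Computing term by term:
  Q(1)·log₂(Q(1)/P(1)) = 0.0099·log₂(0.0099/0.1631) = -0.04002
  Q(2)·log₂(Q(2)/P(2)) = 0.827·log₂(0.827/0.827) = 0.00000
  Q(3)·log₂(Q(3)/P(3)) = 0.1631·log₂(0.1631/0.0099) = 0.65928

D_KL(Q||P) = -0.04002 + 0.00000 + 0.65928 = 0.61926 ≈ 0.6193 bits

These ARE equal here. Q is P with outcomes relabeled (Q(1) = P(3), Q(3) = P(1)) by a relabeling that is its own inverse, so the two sums contain exactly the same terms in a different order. This is a special case — KL divergence is not symmetric in general: D_KL(P||Q) ≠ D_KL(Q||P) for most P, Q.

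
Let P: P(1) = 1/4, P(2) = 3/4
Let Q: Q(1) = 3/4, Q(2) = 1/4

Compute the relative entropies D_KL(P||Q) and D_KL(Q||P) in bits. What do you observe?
D_KL(P||Q) = 0.7925 bits, D_KL(Q||P) = 0.7925 bits. The two directions give the same value here, because Q is a self-inverse relabeling of P; in general KL divergence is asymmetric.

D_KL(P||Q) = Σ P(x) log₂(P(x)/Q(x))

Computing term by term:
  P(1)·log₂(P(1)/Q(1)) = (1/4)·log₂((1/4)/(3/4)) = -0.39624
  P(2)·log₂(P(2)/Q(2)) = (3/4)·log₂((3/4)/(1/4)) = 1.18872

D_KL(P||Q) = -0.39624 + 1.18872 = 0.79248 ≈ 0.7925 bits

D_KL(Q||P) = Σ Q(x) log₂(Q(x)/P(x))

Computing term by term:
  Q(1)·log₂(Q(1)/P(1)) = (3/4)·log₂((3/4)/(1/4)) = 1.18872
  Q(2)·log₂(Q(2)/P(2)) = (1/4)·log₂((1/4)/(3/4)) = -0.39624

D_KL(Q||P) = 1.18872 - 0.39624 = 0.79248 ≈ 0.7925 bits

These ARE equal here. Q is P with outcomes relabeled (Q(1) = P(2), Q(2) = P(1)) by a relabeling that is its own inverse, so the two sums contain exactly the same terms in a different order. This is a special case — KL divergence is not symmetric in general: D_KL(P||Q) ≠ D_KL(Q||P) for most P, Q.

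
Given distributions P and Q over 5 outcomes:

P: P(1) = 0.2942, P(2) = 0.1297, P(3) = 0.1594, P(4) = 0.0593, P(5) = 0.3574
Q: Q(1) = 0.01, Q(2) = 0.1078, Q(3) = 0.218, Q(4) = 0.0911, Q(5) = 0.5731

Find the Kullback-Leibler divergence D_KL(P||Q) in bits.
1.1177 bits

D_KL(P||Q) = Σ P(x) log₂(P(x)/Q(x))

Computing term by term:
  P(1)·log₂(P(1)/Q(1)) = 0.2942·log₂(0.2942/0.01) = 1.43532
  P(2)·log₂(P(2)/Q(2)) = 0.1297·log₂(0.1297/0.1078) = 0.03461
  P(3)·log₂(P(3)/Q(3)) = 0.1594·log₂(0.1594/0.218) = -0.07200
  P(4)·log₂(P(4)/Q(4)) = 0.0593·log₂(0.0593/0.0911) = -0.03673
  P(5)·log₂(P(5)/Q(5)) = 0.3574·log₂(0.3574/0.5731) = -0.24348

D_KL(P||Q) = 1.43532 + 0.03461 - 0.07200 - 0.03673 - 0.24348 = 1.11772 ≈ 1.1177 bits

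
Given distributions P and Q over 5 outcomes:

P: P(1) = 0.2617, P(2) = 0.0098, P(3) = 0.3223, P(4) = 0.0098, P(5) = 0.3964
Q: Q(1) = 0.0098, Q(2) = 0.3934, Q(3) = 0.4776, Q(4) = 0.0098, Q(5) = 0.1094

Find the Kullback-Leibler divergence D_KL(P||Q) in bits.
1.7414 bits

D_KL(P||Q) = Σ P(x) log₂(P(x)/Q(x))

Computing term by term:
  P(1)·log₂(P(1)/Q(1)) = 0.2617·log₂(0.2617/0.0098) = 1.24019
  P(2)·log₂(P(2)/Q(2)) = 0.0098·log₂(0.0098/0.3934) = -0.05221
  P(3)·log₂(P(3)/Q(3)) = 0.3223·log₂(0.3223/0.4776) = -0.18287
  P(4)·log₂(P(4)/Q(4)) = 0.0098·log₂(0.0098/0.0098) = 0.00000
  P(5)·log₂(P(5)/Q(5)) = 0.3964·log₂(0.3964/0.1094) = 0.73625

D_KL(P||Q) = 1.24019 - 0.05221 - 0.18287 + 0.00000 + 0.73625 = 1.74136 ≈ 1.7414 bits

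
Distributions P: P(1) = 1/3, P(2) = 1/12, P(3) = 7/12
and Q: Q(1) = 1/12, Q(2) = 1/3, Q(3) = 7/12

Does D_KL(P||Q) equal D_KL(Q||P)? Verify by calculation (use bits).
D_KL(P||Q) = 0.5000 bits, D_KL(Q||P) = 0.5000 bits. Yes — for this pair D_KL(P||Q) = D_KL(Q||P).

D_KL(P||Q) = Σ P(x) log₂(P(x)/Q(x))

Computing term by term:
  P(1)·log₂(P(1)/Q(1)) = (1/3)·log₂((1/3)/(1/12)) = 0.66667
  P(2)·log₂(P(2)/Q(2)) = (1/12)·log₂((1/12)/(1/3)) = -0.16667
  P(3)·log₂(P(3)/Q(3)) = (7/12)·log₂((7/12)/(7/12)) = 0.00000

D_KL(P||Q) = 0.66667 - 0.16667 + 0.00000 = 0.50000 ≈ 0.5000 bits

D_KL(Q||P) = Σ Q(x) log₂(Q(x)/P(x))

Computing term by term:
  Q(1)·log₂(Q(1)/P(1)) = (1/12)·log₂((1/12)/(1/3)) = -0.16667
  Q(2)·log₂(Q(2)/P(2)) = (1/3)·log₂((1/3)/(1/12)) = 0.66667
  Q(3)·log₂(Q(3)/P(3)) = (7/12)·log₂((7/12)/(7/12)) = 0.00000

D_KL(Q||P) = -0.16667 + 0.66667 + 0.00000 = 0.50000 ≈ 0.5000 bits

These ARE equal here. Q is P with outcomes relabeled (Q(1) = P(2), Q(2) = P(1)) by a relabeling that is its own inverse, so the two sums contain exactly the same terms in a different order. This is a special case — KL divergence is not symmetric in general: D_KL(P||Q) ≠ D_KL(Q||P) for most P, Q.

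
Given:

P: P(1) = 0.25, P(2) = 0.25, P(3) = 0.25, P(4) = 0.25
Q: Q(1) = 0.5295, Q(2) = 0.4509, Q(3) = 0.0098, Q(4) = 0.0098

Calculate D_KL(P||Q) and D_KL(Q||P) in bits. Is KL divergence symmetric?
D_KL(P||Q) = 1.8531 bits, D_KL(Q||P) = 0.8654 bits. No, KL divergence is not symmetric.

D_KL(P||Q) = Σ P(x) log₂(P(x)/Q(x))

Computing term by term:
  P(1)·log₂(P(1)/Q(1)) = 0.25·log₂(0.25/0.5295) = -0.27068
  P(2)·log₂(P(2)/Q(2)) = 0.25·log₂(0.25/0.4509) = -0.21272
  P(3)·log₂(P(3)/Q(3)) = 0.25·log₂(0.25/0.0098) = 1.16825
  P(4)·log₂(P(4)/Q(4)) = 0.25·log₂(0.25/0.0098) = 1.16825

D_KL(P||Q) = -0.27068 - 0.21272 + 1.16825 + 1.16825 = 1.85310 ≈ 1.8531 bits

D_KL(Q||P) = Σ Q(x) log₂(Q(x)/P(x))

Computing term by term:
  Q(1)·log₂(Q(1)/P(1)) = 0.5295·log₂(0.5295/0.25) = 0.57329
  Q(2)·log₂(Q(2)/P(2)) = 0.4509·log₂(0.4509/0.25) = 0.38366
  Q(3)·log₂(Q(3)/P(3)) = 0.0098·log₂(0.0098/0.25) = -0.04580
  Q(4)·log₂(Q(4)/P(4)) = 0.0098·log₂(0.0098/0.25) = -0.04580

D_KL(Q||P) = 0.57329 + 0.38366 - 0.04580 - 0.04580 = 0.86535 ≈ 0.8654 bits

These are NOT equal (difference: 0.9877 bits). KL divergence is asymmetric: D_KL(P||Q) ≠ D_KL(Q||P) in general.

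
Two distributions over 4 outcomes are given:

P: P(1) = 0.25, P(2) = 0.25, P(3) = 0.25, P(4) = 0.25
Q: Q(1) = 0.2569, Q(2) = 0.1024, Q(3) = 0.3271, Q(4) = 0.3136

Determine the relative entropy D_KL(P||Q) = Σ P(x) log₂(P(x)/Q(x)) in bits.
0.1334 bits

D_KL(P||Q) = Σ P(x) log₂(P(x)/Q(x))

Computing term by term:
  P(1)·log₂(P(1)/Q(1)) = 0.25·log₂(0.25/0.2569) = -0.00982
  P(2)·log₂(P(2)/Q(2)) = 0.25·log₂(0.25/0.1024) = 0.32193
  P(3)·log₂(P(3)/Q(3)) = 0.25·log₂(0.25/0.3271) = -0.09695
  P(4)·log₂(P(4)/Q(4)) = 0.25·log₂(0.25/0.3136) = -0.08175

D_KL(P||Q) = -0.00982 + 0.32193 - 0.09695 - 0.08175 = 0.13341 ≈ 0.1334 bits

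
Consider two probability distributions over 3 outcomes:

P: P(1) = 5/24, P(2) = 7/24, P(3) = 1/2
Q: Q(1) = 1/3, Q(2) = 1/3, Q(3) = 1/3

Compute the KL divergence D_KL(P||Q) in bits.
0.0950 bits

D_KL(P||Q) = Σ P(x) log₂(P(x)/Q(x))

Computing term by term:
  P(1)·log₂(P(1)/Q(1)) = (5/24)·log₂((5/24)/(1/3)) = -0.14126
  P(2)·log₂(P(2)/Q(2)) = (7/24)·log₂((7/24)/(1/3)) = -0.05619
  P(3)·log₂(P(3)/Q(3)) = (1/2)·log₂((1/2)/(1/3)) = 0.29248

D_KL(P||Q) = -0.14126 - 0.05619 + 0.29248 = 0.09503 ≈ 0.0950 bits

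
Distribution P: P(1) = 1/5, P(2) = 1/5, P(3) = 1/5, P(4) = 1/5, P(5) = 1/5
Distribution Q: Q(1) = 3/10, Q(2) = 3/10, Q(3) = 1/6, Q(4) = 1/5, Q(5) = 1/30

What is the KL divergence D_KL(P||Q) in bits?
0.3356 bits

D_KL(P||Q) = Σ P(x) log₂(P(x)/Q(x))

Computing term by term:
  P(1)·log₂(P(1)/Q(1)) = (1/5)·log₂((1/5)/(3/10)) = -0.11699
  P(2)·log₂(P(2)/Q(2)) = (1/5)·log₂((1/5)/(3/10)) = -0.11699
  P(3)·log₂(P(3)/Q(3)) = (1/5)·log₂((1/5)/(1/6)) = 0.05261
  P(4)·log₂(P(4)/Q(4)) = (1/5)·log₂((1/5)/(1/5)) = 0.00000
  P(5)·log₂(P(5)/Q(5)) = (1/5)·log₂((1/5)/(1/30)) = 0.51699

D_KL(P||Q) = -0.11699 - 0.11699 + 0.05261 + 0.00000 + 0.51699 = 0.33562 ≈ 0.3356 bits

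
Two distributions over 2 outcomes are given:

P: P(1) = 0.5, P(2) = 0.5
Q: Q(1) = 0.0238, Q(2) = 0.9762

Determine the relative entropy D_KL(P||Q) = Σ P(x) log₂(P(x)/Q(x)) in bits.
1.7138 bits

D_KL(P||Q) = Σ P(x) log₂(P(x)/Q(x))

Computing term by term:
  P(1)·log₂(P(1)/Q(1)) = 0.5·log₂(0.5/0.0238) = 2.19645
  P(2)·log₂(P(2)/Q(2)) = 0.5·log₂(0.5/0.9762) = -0.48262

D_KL(P||Q) = 2.19645 - 0.48262 = 1.71383 ≈ 1.7138 bits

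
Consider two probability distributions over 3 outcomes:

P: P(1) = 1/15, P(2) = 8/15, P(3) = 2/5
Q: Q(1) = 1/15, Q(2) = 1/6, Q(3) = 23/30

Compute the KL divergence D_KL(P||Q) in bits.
0.5195 bits

D_KL(P||Q) = Σ P(x) log₂(P(x)/Q(x))

Computing term by term:
  P(1)·log₂(P(1)/Q(1)) = (1/15)·log₂((1/15)/(1/15)) = 0.00000
  P(2)·log₂(P(2)/Q(2)) = (8/15)·log₂((8/15)/(1/6)) = 0.89497
  P(3)·log₂(P(3)/Q(3)) = (2/5)·log₂((2/5)/(23/30)) = -0.37544

D_KL(P||Q) = 0.00000 + 0.89497 - 0.37544 = 0.51953 ≈ 0.5195 bits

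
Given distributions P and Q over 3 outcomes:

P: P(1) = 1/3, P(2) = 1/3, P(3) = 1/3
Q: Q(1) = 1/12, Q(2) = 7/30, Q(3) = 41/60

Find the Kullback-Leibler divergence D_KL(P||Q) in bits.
0.4930 bits

D_KL(P||Q) = Σ P(x) log₂(P(x)/Q(x))

Computing term by term:
  P(1)·log₂(P(1)/Q(1)) = (1/3)·log₂((1/3)/(1/12)) = 0.66667
  P(2)·log₂(P(2)/Q(2)) = (1/3)·log₂((1/3)/(7/30)) = 0.17152
  P(3)·log₂(P(3)/Q(3)) = (1/3)·log₂((1/3)/(41/60)) = -0.34521

D_KL(P||Q) = 0.66667 + 0.17152 - 0.34521 = 0.49298 ≈ 0.4930 bits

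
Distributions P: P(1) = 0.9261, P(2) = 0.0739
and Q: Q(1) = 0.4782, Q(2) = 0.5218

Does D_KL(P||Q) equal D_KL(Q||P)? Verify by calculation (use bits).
D_KL(P||Q) = 0.6747 bits, D_KL(Q||P) = 1.0154 bits. No — D_KL(P||Q) ≠ D_KL(Q||P) for this pair.

D_KL(P||Q) = Σ P(x) log₂(P(x)/Q(x))

Computing term by term:
  P(1)·log₂(P(1)/Q(1)) = 0.9261·log₂(0.9261/0.4782) = 0.88309
  P(2)·log₂(P(2)/Q(2)) = 0.0739·log₂(0.0739/0.5218) = -0.20839

D_KL(P||Q) = 0.88309 - 0.20839 = 0.67470 ≈ 0.6747 bits

D_KL(Q||P) = Σ Q(x) log₂(Q(x)/P(x))

Computing term by term:
  Q(1)·log₂(Q(1)/P(1)) = 0.4782·log₂(0.4782/0.9261) = -0.45599
  Q(2)·log₂(Q(2)/P(2)) = 0.5218·log₂(0.5218/0.0739) = 1.47140

D_KL(Q||P) = -0.45599 + 1.47140 = 1.01541 ≈ 1.0154 bits

These are NOT equal (difference: 0.3407 bits). KL divergence is asymmetric: D_KL(P||Q) ≠ D_KL(Q||P) in general.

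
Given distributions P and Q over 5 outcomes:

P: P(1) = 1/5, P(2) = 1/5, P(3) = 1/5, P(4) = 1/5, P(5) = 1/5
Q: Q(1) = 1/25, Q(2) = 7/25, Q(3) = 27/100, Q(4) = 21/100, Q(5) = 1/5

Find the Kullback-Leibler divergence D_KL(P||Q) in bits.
0.2666 bits

D_KL(P||Q) = Σ P(x) log₂(P(x)/Q(x))

Computing term by term:
  P(1)·log₂(P(1)/Q(1)) = (1/5)·log₂((1/5)/(1/25)) = 0.46439
  P(2)·log₂(P(2)/Q(2)) = (1/5)·log₂((1/5)/(7/25)) = -0.09709
  P(3)·log₂(P(3)/Q(3)) = (1/5)·log₂((1/5)/(27/100)) = -0.08659
  P(4)·log₂(P(4)/Q(4)) = (1/5)·log₂((1/5)/(21/100)) = -0.01408
  P(5)·log₂(P(5)/Q(5)) = (1/5)·log₂((1/5)/(1/5)) = 0.00000

D_KL(P||Q) = 0.46439 - 0.09709 - 0.08659 - 0.01408 + 0.00000 = 0.26663 ≈ 0.2666 bits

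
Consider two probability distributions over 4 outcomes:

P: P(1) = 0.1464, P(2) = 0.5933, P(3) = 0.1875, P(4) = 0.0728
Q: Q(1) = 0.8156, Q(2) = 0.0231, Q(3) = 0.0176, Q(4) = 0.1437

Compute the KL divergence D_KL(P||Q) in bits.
2.9841 bits

D_KL(P||Q) = Σ P(x) log₂(P(x)/Q(x))

Computing term by term:
  P(1)·log₂(P(1)/Q(1)) = 0.1464·log₂(0.1464/0.8156) = -0.36277
  P(2)·log₂(P(2)/Q(2)) = 0.5933·log₂(0.5933/0.0231) = 2.77830
  P(3)·log₂(P(3)/Q(3)) = 0.1875·log₂(0.1875/0.0176) = 0.63998
  P(4)·log₂(P(4)/Q(4)) = 0.0728·log₂(0.0728/0.1437) = -0.07142

D_KL(P||Q) = -0.36277 + 2.77830 + 0.63998 - 0.07142 = 2.98409 ≈ 2.9841 bits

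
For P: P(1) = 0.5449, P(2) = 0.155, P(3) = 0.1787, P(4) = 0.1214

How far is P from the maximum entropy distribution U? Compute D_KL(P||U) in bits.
0.2925 bits

U(i) = 1/4 for all i

D_KL(P||U) = Σ P(x) log₂(P(x) / (1/4))
           = Σ P(x) log₂(P(x)) + log₂(4)
           = log₂(4) - H(P)

H(P) = -Σ P(x) log₂(P(x)):
  -P(1)·log₂(P(1)) = -(0.5449)·log₂(0.5449) = 0.47730
  -P(2)·log₂(P(2)) = -(0.155)·log₂(0.155) = 0.41690
  -P(3)·log₂(P(3)) = -(0.1787)·log₂(0.1787) = 0.44396
  -P(4)·log₂(P(4)) = -(0.1214)·log₂(0.1214) = 0.36932
H(P) = 0.47730 + 0.41690 + 0.44396 + 0.36932 = 1.70748 bits

log₂(4) = 2.00000 bits

D_KL(P||U) = 2.00000 - 1.70748 = 0.29252 ≈ 0.2925 bits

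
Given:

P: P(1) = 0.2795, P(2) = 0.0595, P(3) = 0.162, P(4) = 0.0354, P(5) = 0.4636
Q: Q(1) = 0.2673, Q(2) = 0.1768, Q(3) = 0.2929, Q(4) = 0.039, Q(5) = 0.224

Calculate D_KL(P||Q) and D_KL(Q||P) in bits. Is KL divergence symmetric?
D_KL(P||Q) = 0.2676 bits, D_KL(Q||P) = 0.2812 bits. No, KL divergence is not symmetric.

D_KL(P||Q) = Σ P(x) log₂(P(x)/Q(x))

Computing term by term:
  P(1)·log₂(P(1)/Q(1)) = 0.2795·log₂(0.2795/0.2673) = 0.01800
  P(2)·log₂(P(2)/Q(2)) = 0.0595·log₂(0.0595/0.1768) = -0.09348
  P(3)·log₂(P(3)/Q(3)) = 0.162·log₂(0.162/0.2929) = -0.13842
  P(4)·log₂(P(4)/Q(4)) = 0.0354·log₂(0.0354/0.039) = -0.00495
  P(5)·log₂(P(5)/Q(5)) = 0.4636·log₂(0.4636/0.224) = 0.48649

D_KL(P||Q) = 0.01800 - 0.09348 - 0.13842 - 0.00495 + 0.48649 = 0.26764 ≈ 0.2676 bits

D_KL(Q||P) = Σ Q(x) log₂(Q(x)/P(x))

Computing term by term:
  Q(1)·log₂(Q(1)/P(1)) = 0.2673·log₂(0.2673/0.2795) = -0.01721
  Q(2)·log₂(Q(2)/P(2)) = 0.1768·log₂(0.1768/0.0595) = 0.27778
  Q(3)·log₂(Q(3)/P(3)) = 0.2929·log₂(0.2929/0.162) = 0.25026
  Q(4)·log₂(Q(4)/P(4)) = 0.039·log₂(0.039/0.0354) = 0.00545
  Q(5)·log₂(Q(5)/P(5)) = 0.224·log₂(0.224/0.4636) = -0.23506

D_KL(Q||P) = -0.01721 + 0.27778 + 0.25026 + 0.00545 - 0.23506 = 0.28122 ≈ 0.2812 bits

These are NOT equal (difference: 0.0136 bits). KL divergence is asymmetric: D_KL(P||Q) ≠ D_KL(Q||P) in general.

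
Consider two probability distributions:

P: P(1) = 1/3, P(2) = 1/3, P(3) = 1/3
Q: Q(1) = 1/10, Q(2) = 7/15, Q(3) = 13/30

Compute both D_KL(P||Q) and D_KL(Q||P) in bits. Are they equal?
D_KL(P||Q) = 0.2910 bits, D_KL(Q||P) = 0.2169 bits. No, they are not equal.

D_KL(P||Q) = Σ P(x) log₂(P(x)/Q(x))

Computing term by term:
  P(1)·log₂(P(1)/Q(1)) = (1/3)·log₂((1/3)/(1/10)) = 0.57899
  P(2)·log₂(P(2)/Q(2)) = (1/3)·log₂((1/3)/(7/15)) = -0.16181
  P(3)·log₂(P(3)/Q(3)) = (1/3)·log₂((1/3)/(13/30)) = -0.12617

D_KL(P||Q) = 0.57899 - 0.16181 - 0.12617 = 0.29101 ≈ 0.2910 bits

D_KL(Q||P) = Σ Q(x) log₂(Q(x)/P(x))

Computing term by term:
  Q(1)·log₂(Q(1)/P(1)) = (1/10)·log₂((1/10)/(1/3)) = -0.17370
  Q(2)·log₂(Q(2)/P(2)) = (7/15)·log₂((7/15)/(1/3)) = 0.22653
  Q(3)·log₂(Q(3)/P(3)) = (13/30)·log₂((13/30)/(1/3)) = 0.16402

D_KL(Q||P) = -0.17370 + 0.22653 + 0.16402 = 0.21685 ≈ 0.2169 bits

These are NOT equal (difference: 0.0741 bits). KL divergence is asymmetric: D_KL(P||Q) ≠ D_KL(Q||P) in general.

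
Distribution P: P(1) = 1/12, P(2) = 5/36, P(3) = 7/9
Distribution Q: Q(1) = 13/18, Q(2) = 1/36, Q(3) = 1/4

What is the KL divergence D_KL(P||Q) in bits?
1.3364 bits

D_KL(P||Q) = Σ P(x) log₂(P(x)/Q(x))

Computing term by term:
  P(1)·log₂(P(1)/Q(1)) = (1/12)·log₂((1/12)/(13/18)) = -0.25962
  P(2)·log₂(P(2)/Q(2)) = (5/36)·log₂((5/36)/(1/36)) = 0.32249
  P(3)·log₂(P(3)/Q(3)) = (7/9)·log₂((7/9)/(1/4)) = 1.27356

D_KL(P||Q) = -0.25962 + 0.32249 + 1.27356 = 1.33643 ≈ 1.3364 bits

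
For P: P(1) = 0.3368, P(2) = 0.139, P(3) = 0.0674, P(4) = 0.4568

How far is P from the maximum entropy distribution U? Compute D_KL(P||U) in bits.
0.2969 bits

U(i) = 1/4 for all i

D_KL(P||U) = Σ P(x) log₂(P(x) / (1/4))
           = Σ P(x) log₂(P(x)) + log₂(4)
           = log₂(4) - H(P)

H(P) = -Σ P(x) log₂(P(x)):
  -P(1)·log₂(P(1)) = -(0.3368)·log₂(0.3368) = 0.52879
  -P(2)·log₂(P(2)) = -(0.139)·log₂(0.139) = 0.39571
  -P(3)·log₂(P(3)) = -(0.0674)·log₂(0.0674) = 0.26226
  -P(4)·log₂(P(4)) = -(0.4568)·log₂(0.4568) = 0.51635
H(P) = 0.52879 + 0.39571 + 0.26226 + 0.51635 = 1.70311 bits

log₂(4) = 2.00000 bits

D_KL(P||U) = 2.00000 - 1.70311 = 0.29689 ≈ 0.2969 bits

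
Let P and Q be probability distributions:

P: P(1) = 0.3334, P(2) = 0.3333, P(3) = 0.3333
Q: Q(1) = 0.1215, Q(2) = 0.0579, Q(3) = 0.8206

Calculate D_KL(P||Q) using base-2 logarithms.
0.8939 bits

D_KL(P||Q) = Σ P(x) log₂(P(x)/Q(x))

Computing term by term:
  P(1)·log₂(P(1)/Q(1)) = 0.3334·log₂(0.3334/0.1215) = 0.48553
  P(2)·log₂(P(2)/Q(2)) = 0.3333·log₂(0.3333/0.0579) = 0.84164
  P(3)·log₂(P(3)/Q(3)) = 0.3333·log₂(0.3333/0.8206) = -0.43324

D_KL(P||Q) = 0.48553 + 0.84164 - 0.43324 = 0.89393 ≈ 0.8939 bits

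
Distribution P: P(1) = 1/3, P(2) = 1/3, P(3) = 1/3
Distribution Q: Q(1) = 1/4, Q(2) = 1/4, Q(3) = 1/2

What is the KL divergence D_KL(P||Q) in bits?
0.0817 bits

D_KL(P||Q) = Σ P(x) log₂(P(x)/Q(x))

Computing term by term:
  P(1)·log₂(P(1)/Q(1)) = (1/3)·log₂((1/3)/(1/4)) = 0.13835
  P(2)·log₂(P(2)/Q(2)) = (1/3)·log₂((1/3)/(1/4)) = 0.13835
  P(3)·log₂(P(3)/Q(3)) = (1/3)·log₂((1/3)/(1/2)) = -0.19499

D_KL(P||Q) = 0.13835 + 0.13835 - 0.19499 = 0.08171 ≈ 0.0817 bits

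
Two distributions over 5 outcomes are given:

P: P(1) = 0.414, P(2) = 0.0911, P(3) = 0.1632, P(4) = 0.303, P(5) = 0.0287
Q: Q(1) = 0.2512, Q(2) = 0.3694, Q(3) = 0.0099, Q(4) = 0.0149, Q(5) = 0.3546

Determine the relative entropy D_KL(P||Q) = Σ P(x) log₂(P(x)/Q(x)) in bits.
1.9870 bits

D_KL(P||Q) = Σ P(x) log₂(P(x)/Q(x))

Computing term by term:
  P(1)·log₂(P(1)/Q(1)) = 0.414·log₂(0.414/0.2512) = 0.29841
  P(2)·log₂(P(2)/Q(2)) = 0.0911·log₂(0.0911/0.3694) = -0.18399
  P(3)·log₂(P(3)/Q(3)) = 0.1632·log₂(0.1632/0.0099) = 0.65983
  P(4)·log₂(P(4)/Q(4)) = 0.303·log₂(0.303/0.0149) = 1.31682
  P(5)·log₂(P(5)/Q(5)) = 0.0287·log₂(0.0287/0.3546) = -0.10410

D_KL(P||Q) = 0.29841 - 0.18399 + 0.65983 + 1.31682 - 0.10410 = 1.98697 ≈ 1.9870 bits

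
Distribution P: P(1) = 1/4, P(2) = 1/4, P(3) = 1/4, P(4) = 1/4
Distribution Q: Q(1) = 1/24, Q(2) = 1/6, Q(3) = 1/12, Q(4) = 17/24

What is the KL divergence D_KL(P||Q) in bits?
0.8131 bits

D_KL(P||Q) = Σ P(x) log₂(P(x)/Q(x))

Computing term by term:
  P(1)·log₂(P(1)/Q(1)) = (1/4)·log₂((1/4)/(1/24)) = 0.64624
  P(2)·log₂(P(2)/Q(2)) = (1/4)·log₂((1/4)/(1/6)) = 0.14624
  P(3)·log₂(P(3)/Q(3)) = (1/4)·log₂((1/4)/(1/12)) = 0.39624
  P(4)·log₂(P(4)/Q(4)) = (1/4)·log₂((1/4)/(17/24)) = -0.37563

D_KL(P||Q) = 0.64624 + 0.14624 + 0.39624 - 0.37563 = 0.81309 ≈ 0.8131 bits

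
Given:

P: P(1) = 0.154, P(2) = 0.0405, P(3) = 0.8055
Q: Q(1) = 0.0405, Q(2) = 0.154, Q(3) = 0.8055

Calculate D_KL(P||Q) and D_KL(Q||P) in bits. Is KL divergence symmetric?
D_KL(P||Q) = 0.2187 bits, D_KL(Q||P) = 0.2187 bits. The two values coincide for this particular pair, but no — KL divergence is not symmetric in general.

D_KL(P||Q) = Σ P(x) log₂(P(x)/Q(x))

Computing term by term:
  P(1)·log₂(P(1)/Q(1)) = 0.154·log₂(0.154/0.0405) = 0.29675
  P(2)·log₂(P(2)/Q(2)) = 0.0405·log₂(0.0405/0.154) = -0.07804
  P(3)·log₂(P(3)/Q(3)) = 0.8055·log₂(0.8055/0.8055) = 0.00000

D_KL(P||Q) = 0.29675 - 0.07804 + 0.00000 = 0.21871 ≈ 0.2187 bits

D_KL(Q||P) = Σ Q(x) log₂(Q(x)/P(x))

Computing term by term:
  Q(1)·log₂(Q(1)/P(1)) = 0.0405·log₂(0.0405/0.154) = -0.07804
  Q(2)·log₂(Q(2)/P(2)) = 0.154·log₂(0.154/0.0405) = 0.29675
  Q(3)·log₂(Q(3)/P(3)) = 0.8055·log₂(0.8055/0.8055) = 0.00000

D_KL(Q||P) = -0.07804 + 0.29675 + 0.00000 = 0.21871 ≈ 0.2187 bits

These ARE equal here. Q is P with outcomes relabeled (Q(1) = P(2), Q(2) = P(1)) by a relabeling that is its own inverse, so the two sums contain exactly the same terms in a different order. This is a special case — KL divergence is not symmetric in general: D_KL(P||Q) ≠ D_KL(Q||P) for most P, Q.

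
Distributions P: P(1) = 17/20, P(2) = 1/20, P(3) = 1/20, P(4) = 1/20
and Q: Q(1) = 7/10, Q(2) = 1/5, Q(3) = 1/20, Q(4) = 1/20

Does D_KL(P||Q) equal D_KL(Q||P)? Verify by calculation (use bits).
D_KL(P||Q) = 0.1381 bits, D_KL(Q||P) = 0.2039 bits. No — D_KL(P||Q) ≠ D_KL(Q||P) for this pair.

D_KL(P||Q) = Σ P(x) log₂(P(x)/Q(x))

Computing term by term:
  P(1)·log₂(P(1)/Q(1)) = (17/20)·log₂((17/20)/(7/10)) = 0.23809
  P(2)·log₂(P(2)/Q(2)) = (1/20)·log₂((1/20)/(1/5)) = -0.10000
  P(3)·log₂(P(3)/Q(3)) = (1/20)·log₂((1/20)/(1/20)) = 0.00000
  P(4)·log₂(P(4)/Q(4)) = (1/20)·log₂((1/20)/(1/20)) = 0.00000

D_KL(P||Q) = 0.23809 - 0.10000 + 0.00000 + 0.00000 = 0.13809 ≈ 0.1381 bits

D_KL(Q||P) = Σ Q(x) log₂(Q(x)/P(x))

Computing term by term:
  Q(1)·log₂(Q(1)/P(1)) = (7/10)·log₂((7/10)/(17/20)) = -0.19608
  Q(2)·log₂(Q(2)/P(2)) = (1/5)·log₂((1/5)/(1/20)) = 0.40000
  Q(3)·log₂(Q(3)/P(3)) = (1/20)·log₂((1/20)/(1/20)) = 0.00000
  Q(4)·log₂(Q(4)/P(4)) = (1/20)·log₂((1/20)/(1/20)) = 0.00000

D_KL(Q||P) = -0.19608 + 0.40000 + 0.00000 + 0.00000 = 0.20392 ≈ 0.2039 bits

These are NOT equal (difference: 0.0658 bits). KL divergence is asymmetric: D_KL(P||Q) ≠ D_KL(Q||P) in general.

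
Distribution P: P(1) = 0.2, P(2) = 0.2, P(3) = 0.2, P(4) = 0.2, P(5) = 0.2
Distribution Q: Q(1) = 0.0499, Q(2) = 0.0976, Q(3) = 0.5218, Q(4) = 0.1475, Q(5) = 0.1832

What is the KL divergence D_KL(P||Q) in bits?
0.4441 bits

D_KL(P||Q) = Σ P(x) log₂(P(x)/Q(x))

Computing term by term:
  P(1)·log₂(P(1)/Q(1)) = 0.2·log₂(0.2/0.0499) = 0.40058
  P(2)·log₂(P(2)/Q(2)) = 0.2·log₂(0.2/0.0976) = 0.20701
  P(3)·log₂(P(3)/Q(3)) = 0.2·log₂(0.2/0.5218) = -0.27670
  P(4)·log₂(P(4)/Q(4)) = 0.2·log₂(0.2/0.1475) = 0.08786
  P(5)·log₂(P(5)/Q(5)) = 0.2·log₂(0.2/0.1832) = 0.02532

D_KL(P||Q) = 0.40058 + 0.20701 - 0.27670 + 0.08786 + 0.02532 = 0.44407 ≈ 0.4441 bits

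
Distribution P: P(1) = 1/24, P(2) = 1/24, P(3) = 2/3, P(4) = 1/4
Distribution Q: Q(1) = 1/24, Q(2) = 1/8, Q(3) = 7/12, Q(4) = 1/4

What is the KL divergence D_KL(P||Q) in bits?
0.0624 bits

D_KL(P||Q) = Σ P(x) log₂(P(x)/Q(x))

Computing term by term:
  P(1)·log₂(P(1)/Q(1)) = (1/24)·log₂((1/24)/(1/24)) = 0.00000
  P(2)·log₂(P(2)/Q(2)) = (1/24)·log₂((1/24)/(1/8)) = -0.06604
  P(3)·log₂(P(3)/Q(3)) = (2/3)·log₂((2/3)/(7/12)) = 0.12843
  P(4)·log₂(P(4)/Q(4)) = (1/4)·log₂((1/4)/(1/4)) = 0.00000

D_KL(P||Q) = 0.00000 - 0.06604 + 0.12843 + 0.00000 = 0.06239 ≈ 0.0624 bits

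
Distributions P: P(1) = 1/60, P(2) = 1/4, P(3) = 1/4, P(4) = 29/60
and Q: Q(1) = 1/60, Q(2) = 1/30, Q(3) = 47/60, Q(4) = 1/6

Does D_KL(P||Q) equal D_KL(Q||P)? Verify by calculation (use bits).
D_KL(P||Q) = 1.0572 bits, D_KL(Q||P) = 0.9378 bits. No — D_KL(P||Q) ≠ D_KL(Q||P) for this pair.

D_KL(P||Q) = Σ P(x) log₂(P(x)/Q(x))

Computing term by term:
  P(1)·log₂(P(1)/Q(1)) = (1/60)·log₂((1/60)/(1/60)) = 0.00000
  P(2)·log₂(P(2)/Q(2)) = (1/4)·log₂((1/4)/(1/30)) = 0.72672
  P(3)·log₂(P(3)/Q(3)) = (1/4)·log₂((1/4)/(47/60)) = -0.41192
  P(4)·log₂(P(4)/Q(4)) = (29/60)·log₂((29/60)/(1/6)) = 0.74243

D_KL(P||Q) = 0.00000 + 0.72672 - 0.41192 + 0.74243 = 1.05723 ≈ 1.0572 bits

D_KL(Q||P) = Σ Q(x) log₂(Q(x)/P(x))

Computing term by term:
  Q(1)·log₂(Q(1)/P(1)) = (1/60)·log₂((1/60)/(1/60)) = 0.00000
  Q(2)·log₂(Q(2)/P(2)) = (1/30)·log₂((1/30)/(1/4)) = -0.09690
  Q(3)·log₂(Q(3)/P(3)) = (47/60)·log₂((47/60)/(1/4)) = 1.29070
  Q(4)·log₂(Q(4)/P(4)) = (1/6)·log₂((1/6)/(29/60)) = -0.25601

D_KL(Q||P) = 0.00000 - 0.09690 + 1.29070 - 0.25601 = 0.93779 ≈ 0.9378 bits

These are NOT equal (difference: 0.1194 bits). KL divergence is asymmetric: D_KL(P||Q) ≠ D_KL(Q||P) in general.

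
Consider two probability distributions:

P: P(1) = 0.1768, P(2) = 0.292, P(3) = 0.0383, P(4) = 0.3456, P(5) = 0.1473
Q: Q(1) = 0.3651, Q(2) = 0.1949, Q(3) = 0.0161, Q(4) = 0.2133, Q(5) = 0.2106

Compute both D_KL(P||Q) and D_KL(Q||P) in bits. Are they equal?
D_KL(P||Q) = 0.1979 bits, D_KL(Q||P) = 0.2083 bits. No, they are not equal.

D_KL(P||Q) = Σ P(x) log₂(P(x)/Q(x))

Computing term by term:
  P(1)·log₂(P(1)/Q(1)) = 0.1768·log₂(0.1768/0.3651) = -0.18496
  P(2)·log₂(P(2)/Q(2)) = 0.292·log₂(0.292/0.1949) = 0.17030
  P(3)·log₂(P(3)/Q(3)) = 0.0383·log₂(0.0383/0.0161) = 0.04789
  P(4)·log₂(P(4)/Q(4)) = 0.3456·log₂(0.3456/0.2133) = 0.24061
  P(5)·log₂(P(5)/Q(5)) = 0.1473·log₂(0.1473/0.2106) = -0.07597

D_KL(P||Q) = -0.18496 + 0.17030 + 0.04789 + 0.24061 - 0.07597 = 0.19787 ≈ 0.1979 bits

D_KL(Q||P) = Σ Q(x) log₂(Q(x)/P(x))

Computing term by term:
  Q(1)·log₂(Q(1)/P(1)) = 0.3651·log₂(0.3651/0.1768) = 0.38196
  Q(2)·log₂(Q(2)/P(2)) = 0.1949·log₂(0.1949/0.292) = -0.11367
  Q(3)·log₂(Q(3)/P(3)) = 0.0161·log₂(0.0161/0.0383) = -0.02013
  Q(4)·log₂(Q(4)/P(4)) = 0.2133·log₂(0.2133/0.3456) = -0.14850
  Q(5)·log₂(Q(5)/P(5)) = 0.2106·log₂(0.2106/0.1473) = 0.10862

D_KL(Q||P) = 0.38196 - 0.11367 - 0.02013 - 0.14850 + 0.10862 = 0.20828 ≈ 0.2083 bits

These are NOT equal (difference: 0.0104 bits). KL divergence is asymmetric: D_KL(P||Q) ≠ D_KL(Q||P) in general.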